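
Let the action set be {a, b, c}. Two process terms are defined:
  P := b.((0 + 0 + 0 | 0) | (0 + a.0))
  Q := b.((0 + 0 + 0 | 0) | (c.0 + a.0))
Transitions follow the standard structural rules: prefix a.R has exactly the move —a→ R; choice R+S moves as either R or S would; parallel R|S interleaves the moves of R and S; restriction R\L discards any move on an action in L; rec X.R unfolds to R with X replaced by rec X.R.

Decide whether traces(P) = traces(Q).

trace-distinct — witness ⟨bc⟩

P's transition system — 3 states:
  u0 = b.((0 + 0 + 0 | 0) | (0 + a.0)) ⊢ ··b··> u1
  u1 = (0 + 0 + 0 | 0) | (0 + a.0) ⊢ ··a··> u2
  u2 = (0 + 0 + 0 | 0) | 0 ⊢ (no moves)
Q's transition system — 3 states:
  v0 = b.((0 + 0 + 0 | 0) | (c.0 + a.0)) ⊢ ··b··> v1
  v1 = (0 + 0 + 0 | 0) | (c.0 + a.0) ⊢ ··a··> v2, ··c··> v2
  v2 = (0 + 0 + 0 | 0) | 0 ⊢ (no moves)
Trace ⟨bc⟩ through Q, begin at {v0}:
  after b @ step 1: {v1}
  after c @ step 2: {v2}
  ✓ Q
Trace ⟨bc⟩ through P, begin at {u0}:
  after b @ step 1: {u1}
  after c @ step 2: no successor for P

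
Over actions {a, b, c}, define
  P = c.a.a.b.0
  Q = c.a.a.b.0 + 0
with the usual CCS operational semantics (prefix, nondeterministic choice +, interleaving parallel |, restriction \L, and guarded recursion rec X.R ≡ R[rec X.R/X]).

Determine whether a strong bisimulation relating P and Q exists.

bisimilar

LTS(P): 5 reachable states
  p0 = c.a.a.b.0 | —c→ p1
  p1 = a.a.b.0 | —a→ p2
  p2 = a.b.0 | —a→ p3
  p3 = b.0 | —b→ p4
  p4 = 0 | ·
LTS(Q): 5 reachable states
  q0 = c.a.a.b.0 + 0 | —c→ q1
  q1 = a.a.b.0 | —a→ q2
  q2 = a.b.0 | —a→ q3
  q3 = b.0 | —b→ q4
  q4 = 0 | ·
Partition-refinement fixed point:
  B0 = {p0, q0}
  B1 = {p1, q1}
  B2 = {p2, q2}
  B3 = {p3, q3}
  B4 = {p4, q4}
p0 ∈ B0, q0 ∈ B0 → same block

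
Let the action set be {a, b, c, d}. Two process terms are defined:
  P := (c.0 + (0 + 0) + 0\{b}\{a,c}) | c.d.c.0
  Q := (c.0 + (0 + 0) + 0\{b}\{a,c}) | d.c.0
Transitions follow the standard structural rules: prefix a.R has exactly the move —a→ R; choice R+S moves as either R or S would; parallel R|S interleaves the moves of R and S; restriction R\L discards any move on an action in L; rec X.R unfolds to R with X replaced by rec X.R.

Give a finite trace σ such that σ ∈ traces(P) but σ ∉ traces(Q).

cc

LTS(P): 8 reachable states
  u0 = (c.0 + (0 + 0) + 0\{b}\{a,c}) | c.d.c.0 has moves --c--▸ u1, --c--▸ u2
  u1 = (c.0 + (0 + 0) + 0\{b}\{a,c}) | d.c.0 has moves --c--▸ u3, --d--▸ u4
  u2 = 0 | c.d.c.0 has moves --c--▸ u3
  u3 = 0 | d.c.0 has moves --d--▸ u5
  u4 = (c.0 + (0 + 0) + 0\{b}\{a,c}) | c.0 has moves --c--▸ u5, --c--▸ u6
  u5 = 0 | c.0 has moves --c--▸ u7
  u6 = (c.0 + (0 + 0) + 0\{b}\{a,c}) | 0 has moves --c--▸ u7
  u7 = 0 | 0 has moves ∅
LTS(Q): 6 reachable states
  v0 = (c.0 + (0 + 0) + 0\{b}\{a,c}) | d.c.0 has moves --c--▸ v1, --d--▸ v2
  v1 = 0 | d.c.0 has moves --d--▸ v3
  v2 = (c.0 + (0 + 0) + 0\{b}\{a,c}) | c.0 has moves --c--▸ v3, --c--▸ v4
  v3 = 0 | c.0 has moves --c--▸ v5
  v4 = (c.0 + (0 + 0) + 0\{b}\{a,c}) | 0 has moves --c--▸ v5
  v5 = 0 | 0 has moves ∅
Executing cc from P (initial set {u0}):
  step 1 (c): {u1, u2}
  step 2 (c): {u3}
  — P admits the full trace.
Executing cc from Q (initial set {v0}):
  step 1 (c): {v1}
  step 2 (c): ∅  — Q cannot continue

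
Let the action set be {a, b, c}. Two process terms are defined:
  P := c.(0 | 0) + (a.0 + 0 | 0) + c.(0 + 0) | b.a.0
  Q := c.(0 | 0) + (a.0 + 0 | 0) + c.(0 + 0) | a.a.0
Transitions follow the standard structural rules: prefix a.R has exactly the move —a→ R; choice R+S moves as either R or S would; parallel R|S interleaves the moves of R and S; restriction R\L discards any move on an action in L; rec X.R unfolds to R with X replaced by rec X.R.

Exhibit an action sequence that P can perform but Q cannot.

b

Reachable graph of P (8 states):
  s0 = c.(0 | 0) + (a.0 + 0 | 0) + c.(0 + 0) | b.a.0 ⊢ --a--▸ s1, --b--▸ s2, --c--▸ s3, --c--▸ s4
  s1 = 0 ⊢ stopped
  s2 = c.(0 + 0) | a.0 ⊢ --a--▸ s5, --c--▸ s6
  s3 = (0 + 0) | b.a.0 ⊢ --b--▸ s6
  s4 = 0 | 0 ⊢ stopped
  s5 = c.(0 + 0) | 0 ⊢ --c--▸ s7
  s6 = (0 + 0) | a.0 ⊢ --a--▸ s7
  s7 = (0 + 0) | 0 ⊢ stopped
Reachable graph of Q (8 states):
  t0 = c.(0 | 0) + (a.0 + 0 | 0) + c.(0 + 0) | a.a.0 ⊢ --a--▸ t1, --a--▸ t2, --c--▸ t3, --c--▸ t4
  t1 = 0 ⊢ stopped
  t2 = c.(0 + 0) | a.0 ⊢ --a--▸ t5, --c--▸ t6
  t3 = (0 + 0) | a.a.0 ⊢ --a--▸ t6
  t4 = 0 | 0 ⊢ stopped
  t5 = c.(0 + 0) | 0 ⊢ --c--▸ t7
  t6 = (0 + 0) | a.0 ⊢ --a--▸ t7
  t7 = (0 + 0) | 0 ⊢ stopped
Executing b from P (initial set {s0}):
  after b @ step 1: {s2}
  — P admits the full trace.
Executing b from Q (initial set {t0}):
  after b @ step 1: no successor for Q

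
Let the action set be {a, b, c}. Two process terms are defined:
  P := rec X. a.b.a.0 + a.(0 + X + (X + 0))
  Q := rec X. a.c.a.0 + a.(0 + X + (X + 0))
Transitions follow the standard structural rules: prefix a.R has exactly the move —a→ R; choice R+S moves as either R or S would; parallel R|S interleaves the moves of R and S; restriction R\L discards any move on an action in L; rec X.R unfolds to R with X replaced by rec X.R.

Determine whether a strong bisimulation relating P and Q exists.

LTS(P): 5 reachable states
  m0 = rec X. a.b.a.0 + a.(0 + X + (X + 0)) | —a→ m1, —a→ m2
  m1 = 0 + (rec X. a.b.a.0 + a.(0 + X + (X + 0))) + ((rec X. a.b.a.0 + a.(0 + X + (X + 0))) + 0) | —a→ m1, —a→ m2
  m2 = b.a.0 | —b→ m3
  m3 = a.0 | —a→ m4
  m4 = 0 | deadlocked
LTS(Q): 5 reachable states
  n0 = rec X. a.c.a.0 + a.(0 + X + (X + 0)) | —a→ n1, —a→ n2
  n1 = 0 + (rec X. a.c.a.0 + a.(0 + X + (X + 0))) + ((rec X. a.c.a.0 + a.(0 + X + (X + 0))) + 0) | —a→ n1, —a→ n2
  n2 = c.a.0 | —c→ n3
  n3 = a.0 | —a→ n4
  n4 = 0 | deadlocked
Partition-refinement fixed point:
  B0 = {m0, m1}
  B1 = {m2}
  B2 = {m3, n3}
  B3 = {m4, n4}
  B4 = {n0, n1}
  B5 = {n2}
m0 ∈ B0, n0 ∈ B4 → different blocks

not bisimilar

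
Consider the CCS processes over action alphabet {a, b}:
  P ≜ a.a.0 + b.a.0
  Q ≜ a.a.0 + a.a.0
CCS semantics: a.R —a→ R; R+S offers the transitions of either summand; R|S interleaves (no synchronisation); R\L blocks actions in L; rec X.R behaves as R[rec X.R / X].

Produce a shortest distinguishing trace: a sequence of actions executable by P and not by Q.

LTS(P): 3 reachable states
  p0 = a.a.0 + b.a.0 | ··a··> p1, ··b··> p1
  p1 = a.0 | ··a··> p2
  p2 = 0 | (no moves)
LTS(Q): 3 reachable states
  q0 = a.a.0 + a.a.0 | ··a··> q1
  q1 = a.0 | ··a··> q2
  q2 = 0 | (no moves)
Run σ = ⟨b⟩ on P: start {p0}
  [1] b ⇒ {p1}
  ✓ P
Run σ = ⟨b⟩ on Q: start {q0}
  [1] b ⇒ ∅  — Q cannot continue

b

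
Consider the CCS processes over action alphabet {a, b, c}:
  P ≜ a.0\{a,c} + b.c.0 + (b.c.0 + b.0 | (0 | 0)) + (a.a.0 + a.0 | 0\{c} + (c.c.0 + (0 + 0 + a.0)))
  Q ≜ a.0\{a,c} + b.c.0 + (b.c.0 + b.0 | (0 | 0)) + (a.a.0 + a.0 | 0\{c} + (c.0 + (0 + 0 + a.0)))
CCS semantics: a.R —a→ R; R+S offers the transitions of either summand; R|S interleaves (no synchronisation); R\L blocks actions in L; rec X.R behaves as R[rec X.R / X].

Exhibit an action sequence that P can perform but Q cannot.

cc

P's transition system — 7 states:
  p0 = a.0\{a,c} + b.c.0 + (b.c.0 + b.0 | (0 | 0)) + (a.a.0 + a.0 | 0\{c} + (c.c.0 + (0 + 0 + a.0))) :: =a=> p1, =a=> p2, =a=> p3, =a=> p4, =b=> p5, =b=> p6, =c=> p6
  p1 = 0 :: stopped
  p2 = 0 | 0\{c} :: stopped
  p3 = 0\{a,c} :: stopped
  p4 = a.0 :: =a=> p1
  p5 = 0 | (0 | 0) :: stopped
  p6 = c.0 :: =c=> p1
Q's transition system — 7 states:
  q0 = a.0\{a,c} + b.c.0 + (b.c.0 + b.0 | (0 | 0)) + (a.a.0 + a.0 | 0\{c} + (c.0 + (0 + 0 + a.0))) :: =a=> q1, =a=> q2, =a=> q3, =a=> q4, =b=> q5, =b=> q6, =c=> q1
  q1 = 0 :: stopped
  q2 = 0 | 0\{c} :: stopped
  q3 = 0\{a,c} :: stopped
  q4 = a.0 :: =a=> q1
  q5 = 0 | (0 | 0) :: stopped
  q6 = c.0 :: =c=> q1
Trace ⟨cc⟩ through P, begin at {p0}:
  [1] c ⇒ {p6}
  [2] c ⇒ {p1}
  — P admits the full trace.
Trace ⟨cc⟩ through Q, begin at {q0}:
  [1] c ⇒ {q1}
  [2] c ⇒ ∅ (Q stuck)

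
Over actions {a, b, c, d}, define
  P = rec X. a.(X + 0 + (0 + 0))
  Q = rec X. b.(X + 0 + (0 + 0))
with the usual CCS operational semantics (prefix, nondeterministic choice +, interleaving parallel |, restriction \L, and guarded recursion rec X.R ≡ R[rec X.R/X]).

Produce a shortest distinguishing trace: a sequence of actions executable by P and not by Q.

LTS(P): 2 reachable states
  s0 = rec X. a.(X + 0 + (0 + 0)) :: ··a··> s1
  s1 = (rec X. a.(X + 0 + (0 + 0))) + 0 + (0 + 0) :: ··a··> s1
LTS(Q): 2 reachable states
  t0 = rec X. b.(X + 0 + (0 + 0)) :: ··b··> t1
  t1 = (rec X. b.(X + 0 + (0 + 0))) + 0 + (0 + 0) :: ··b··> t1
Run σ = ⟨a⟩ on P: start {s0}
  after a @ step 1: {s1}
  — P admits the full trace.
Run σ = ⟨a⟩ on Q: start {t0}
  after a @ step 1: ∅ (Q stuck)

a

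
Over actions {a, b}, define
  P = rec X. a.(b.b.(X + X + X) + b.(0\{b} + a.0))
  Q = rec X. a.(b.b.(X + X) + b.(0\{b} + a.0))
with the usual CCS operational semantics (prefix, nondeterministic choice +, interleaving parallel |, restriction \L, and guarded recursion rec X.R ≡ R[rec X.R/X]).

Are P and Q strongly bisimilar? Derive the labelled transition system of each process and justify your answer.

P's transition system — 6 states:
  p0 = rec X. a.(b.b.(X + X + X) + b.(0\{b} + a.0)) ⊢ -a-> p1
  p1 = b.b.((rec X. a.(b.b.(X + X + X) + b.(0\{b} + a.0))) + (rec X. a.(b.b.(X + X + X) + b.(0\{b} + a.0))) + (rec X. a.(b.b.(X + X + X) + b.(0\{b} + a.0)))) + b.(0\{b} + a.0) ⊢ -b-> p2, -b-> p3
  p2 = 0\{b} + a.0 ⊢ -a-> p4
  p3 = b.((rec X. a.(b.b.(X + X + X) + b.(0\{b} + a.0))) + (rec X. a.(b.b.(X + X + X) + b.(0\{b} + a.0))) + (rec X. a.(b.b.(X + X + X) + b.(0\{b} + a.0)))) ⊢ -b-> p5
  p4 = 0 ⊢ deadlocked
  p5 = (rec X. a.(b.b.(X + X + X) + b.(0\{b} + a.0))) + (rec X. a.(b.b.(X + X + X) + b.(0\{b} + a.0))) + (rec X. a.(b.b.(X + X + X) + b.(0\{b} + a.0))) ⊢ -a-> p1
Q's transition system — 6 states:
  q0 = rec X. a.(b.b.(X + X) + b.(0\{b} + a.0)) ⊢ -a-> q1
  q1 = b.b.((rec X. a.(b.b.(X + X) + b.(0\{b} + a.0))) + (rec X. a.(b.b.(X + X) + b.(0\{b} + a.0)))) + b.(0\{b} + a.0) ⊢ -b-> q2, -b-> q3
  q2 = 0\{b} + a.0 ⊢ -a-> q4
  q3 = b.((rec X. a.(b.b.(X + X) + b.(0\{b} + a.0))) + (rec X. a.(b.b.(X + X) + b.(0\{b} + a.0)))) ⊢ -b-> q5
  q4 = 0 ⊢ deadlocked
  q5 = (rec X. a.(b.b.(X + X) + b.(0\{b} + a.0))) + (rec X. a.(b.b.(X + X) + b.(0\{b} + a.0))) ⊢ -a-> q1
Partition-refinement fixed point:
  B0 = {p0, p5, q0, q5}
  B1 = {p1, q1}
  B2 = {p3, q3}
  B3 = {p2, q2}
  B4 = {p4, q4}
p0 ∈ B0, q0 ∈ B0 → same block

P ~ Q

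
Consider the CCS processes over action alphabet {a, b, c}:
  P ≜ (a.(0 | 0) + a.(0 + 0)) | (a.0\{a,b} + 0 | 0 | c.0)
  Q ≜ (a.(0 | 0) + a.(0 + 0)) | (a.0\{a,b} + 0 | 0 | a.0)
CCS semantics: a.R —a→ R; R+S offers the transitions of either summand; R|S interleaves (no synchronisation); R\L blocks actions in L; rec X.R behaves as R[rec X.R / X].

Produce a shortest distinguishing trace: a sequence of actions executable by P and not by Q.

c

Reachable graph of P (9 states):
  m0 = (a.(0 | 0) + a.(0 + 0)) | (a.0\{a,b} + 0 | 0 | c.0) → ··a··> m1, ··a··> m2, ··a··> m3, ··c··> m4
  m1 = (0 + 0) | (a.0\{a,b} + 0 | 0 | c.0) → ··a··> m5, ··c··> m6
  m2 = (a.(0 | 0) + a.(0 + 0)) | 0\{a,b} → ··a··> m5, ··a··> m7
  m3 = 0 | 0 | (a.0\{a,b} + 0 | 0 | c.0) → ··a··> m7, ··c··> m8
  m4 = (a.(0 | 0) + a.(0 + 0)) | (0 | 0 | 0) → ··a··> m6, ··a··> m8
  m5 = (0 + 0) | 0\{a,b} → (no moves)
  m6 = (0 + 0) | (0 | 0 | 0) → (no moves)
  m7 = 0 | 0 | 0\{a,b} → (no moves)
  m8 = 0 | 0 | (0 | 0 | 0) → (no moves)
Reachable graph of Q (9 states):
  n0 = (a.(0 | 0) + a.(0 + 0)) | (a.0\{a,b} + 0 | 0 | a.0) → ··a··> n1, ··a··> n2, ··a··> n3, ··a··> n4
  n1 = (0 + 0) | (a.0\{a,b} + 0 | 0 | a.0) → ··a··> n5, ··a··> n6
  n2 = (a.(0 | 0) + a.(0 + 0)) | (0 | 0 | 0) → ··a··> n5, ··a··> n7
  n3 = (a.(0 | 0) + a.(0 + 0)) | 0\{a,b} → ··a··> n6, ··a··> n8
  n4 = 0 | 0 | (a.0\{a,b} + 0 | 0 | a.0) → ··a··> n7, ··a··> n8
  n5 = (0 + 0) | (0 | 0 | 0) → (no moves)
  n6 = (0 + 0) | 0\{a,b} → (no moves)
  n7 = 0 | 0 | (0 | 0 | 0) → (no moves)
  n8 = 0 | 0 | 0\{a,b} → (no moves)
Executing c from P (initial set {m0}):
  step 1 (c): {m4}
  P completes σ.
Executing c from Q (initial set {n0}):
  step 1 (c): ∅  — Q cannot continue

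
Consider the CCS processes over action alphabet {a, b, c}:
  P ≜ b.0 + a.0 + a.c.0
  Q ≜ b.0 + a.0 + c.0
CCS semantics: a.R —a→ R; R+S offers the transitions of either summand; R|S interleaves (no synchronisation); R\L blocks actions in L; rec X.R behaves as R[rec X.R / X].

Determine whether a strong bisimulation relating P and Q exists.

NO

P's transition system — 3 states:
  p0 = b.0 + a.0 + a.c.0 → —a→ p1, —a→ p2, —b→ p1
  p1 = 0 → deadlocked
  p2 = c.0 → —c→ p1
Q's transition system — 2 states:
  q0 = b.0 + a.0 + c.0 → —a→ q1, —b→ q1, —c→ q1
  q1 = 0 → deadlocked
Coarsest stable partition (strong bisimilarity classes):
  B0 = {p0}
  B1 = {p1, q1}
  B2 = {p2}
  B3 = {q0}
p0 ∈ B0, q0 ∈ B3 → different blocks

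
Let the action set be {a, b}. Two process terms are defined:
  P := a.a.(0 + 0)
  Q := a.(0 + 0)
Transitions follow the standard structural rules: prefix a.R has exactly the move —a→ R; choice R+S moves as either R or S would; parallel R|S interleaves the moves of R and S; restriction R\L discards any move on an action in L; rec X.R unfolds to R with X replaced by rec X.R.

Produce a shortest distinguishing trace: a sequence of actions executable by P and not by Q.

aa

LTS(P): 3 reachable states
  p0 = a.a.(0 + 0) :: ··a··> p1
  p1 = a.(0 + 0) :: ··a··> p2
  p2 = 0 + 0 :: deadlocked
LTS(Q): 2 reachable states
  q0 = a.(0 + 0) :: ··a··> q1
  q1 = 0 + 0 :: deadlocked
Run σ = ⟨aa⟩ on P: start {p0}
  step 1 (a): {p1}
  step 2 (a): {p2}
  ✓ P
Run σ = ⟨aa⟩ on Q: start {q0}
  step 1 (a): {q1}
  step 2 (a): no successor for Q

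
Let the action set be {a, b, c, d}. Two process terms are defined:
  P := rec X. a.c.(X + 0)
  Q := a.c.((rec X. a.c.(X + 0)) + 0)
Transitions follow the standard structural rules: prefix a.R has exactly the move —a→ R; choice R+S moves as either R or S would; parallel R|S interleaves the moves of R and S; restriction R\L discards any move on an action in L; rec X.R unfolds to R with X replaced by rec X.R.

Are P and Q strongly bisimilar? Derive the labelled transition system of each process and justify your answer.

YES

LTS(P): 3 reachable states
  u0 = rec X. a.c.(X + 0) has moves —a→ u1
  u1 = c.((rec X. a.c.(X + 0)) + 0) has moves —c→ u2
  u2 = (rec X. a.c.(X + 0)) + 0 has moves —a→ u1
LTS(Q): 3 reachable states
  v0 = a.c.((rec X. a.c.(X + 0)) + 0) has moves —a→ v1
  v1 = c.((rec X. a.c.(X + 0)) + 0) has moves —c→ v2
  v2 = (rec X. a.c.(X + 0)) + 0 has moves —a→ v1
Bisimilarity quotient blocks:
  B0 = {u0, u2, v0, v2}
  B1 = {u1, v1}
u0 ∈ B0, v0 ∈ B0 → same block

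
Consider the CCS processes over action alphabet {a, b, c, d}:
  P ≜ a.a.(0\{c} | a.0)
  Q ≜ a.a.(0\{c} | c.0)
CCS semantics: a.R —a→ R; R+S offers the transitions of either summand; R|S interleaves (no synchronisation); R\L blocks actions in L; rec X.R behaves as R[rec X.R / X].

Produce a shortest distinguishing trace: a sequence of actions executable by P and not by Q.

LTS(P): 4 reachable states
  p0 = a.a.(0\{c} | a.0) | =a=> p1
  p1 = a.(0\{c} | a.0) | =a=> p2
  p2 = 0\{c} | a.0 | =a=> p3
  p3 = 0\{c} | 0 | ∅
LTS(Q): 4 reachable states
  q0 = a.a.(0\{c} | c.0) | =a=> q1
  q1 = a.(0\{c} | c.0) | =a=> q2
  q2 = 0\{c} | c.0 | =c=> q3
  q3 = 0\{c} | 0 | ∅
Run σ = ⟨aaa⟩ on P: start {p0}
  step 1 (a): {p1}
  step 2 (a): {p2}
  step 3 (a): {p3}
  — P admits the full trace.
Run σ = ⟨aaa⟩ on Q: start {q0}
  step 1 (a): {q1}
  step 2 (a): {q2}
  step 3 (a): no successor for Q

aaa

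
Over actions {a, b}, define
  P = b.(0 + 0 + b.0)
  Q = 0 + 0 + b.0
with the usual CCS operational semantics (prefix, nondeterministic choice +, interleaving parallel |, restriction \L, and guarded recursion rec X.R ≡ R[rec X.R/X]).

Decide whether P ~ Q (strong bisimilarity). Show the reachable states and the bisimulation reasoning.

Reachable graph of P (3 states):
  m0 = b.(0 + 0 + b.0) → --b--▸ m1
  m1 = 0 + 0 + b.0 → --b--▸ m2
  m2 = 0 → deadlocked
Reachable graph of Q (2 states):
  n0 = 0 + 0 + b.0 → --b--▸ n1
  n1 = 0 → deadlocked
Bisimilarity quotient blocks:
  B0 = {m0}
  B1 = {m1, n0}
  B2 = {m2, n1}
m0 ∈ B0, n0 ∈ B1 → different blocks

not bisimilar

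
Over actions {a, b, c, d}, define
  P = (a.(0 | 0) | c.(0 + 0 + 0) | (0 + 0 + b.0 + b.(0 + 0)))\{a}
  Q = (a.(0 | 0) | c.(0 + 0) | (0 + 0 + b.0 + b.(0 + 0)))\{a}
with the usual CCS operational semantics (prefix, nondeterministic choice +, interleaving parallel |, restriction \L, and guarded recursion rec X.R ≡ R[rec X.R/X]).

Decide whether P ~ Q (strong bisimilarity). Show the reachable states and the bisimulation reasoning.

LTS(P): 6 reachable states
  s0 = (a.(0 | 0) | c.(0 + 0 + 0) | (0 + 0 + b.0 + b.(0 + 0)))\{a} → —b→ s1, —b→ s2, —c→ s3
  s1 = (a.(0 | 0) | c.(0 + 0 + 0) | (0 + 0))\{a} → —c→ s4
  s2 = (a.(0 | 0) | c.(0 + 0 + 0) | 0)\{a} → —c→ s5
  s3 = (a.(0 | 0) | (0 + 0 + 0) | (0 + 0 + b.0 + b.(0 + 0)))\{a} → —b→ s4, —b→ s5
  s4 = (a.(0 | 0) | (0 + 0 + 0) | (0 + 0))\{a} → stopped
  s5 = (a.(0 | 0) | (0 + 0 + 0) | 0)\{a} → stopped
LTS(Q): 6 reachable states
  t0 = (a.(0 | 0) | c.(0 + 0) | (0 + 0 + b.0 + b.(0 + 0)))\{a} → —b→ t1, —b→ t2, —c→ t3
  t1 = (a.(0 | 0) | c.(0 + 0) | (0 + 0))\{a} → —c→ t4
  t2 = (a.(0 | 0) | c.(0 + 0) | 0)\{a} → —c→ t5
  t3 = (a.(0 | 0) | (0 + 0) | (0 + 0 + b.0 + b.(0 + 0)))\{a} → —b→ t4, —b→ t5
  t4 = (a.(0 | 0) | (0 + 0) | (0 + 0))\{a} → stopped
  t5 = (a.(0 | 0) | (0 + 0) | 0)\{a} → stopped
Bisimilarity quotient blocks:
  B0 = {s0, t0}
  B1 = {s1, s2, t1, t2}
  B2 = {s4, s5, t4, t5}
  B3 = {s3, t3}
s0 ∈ B0, t0 ∈ B0 → same block

P ~ Q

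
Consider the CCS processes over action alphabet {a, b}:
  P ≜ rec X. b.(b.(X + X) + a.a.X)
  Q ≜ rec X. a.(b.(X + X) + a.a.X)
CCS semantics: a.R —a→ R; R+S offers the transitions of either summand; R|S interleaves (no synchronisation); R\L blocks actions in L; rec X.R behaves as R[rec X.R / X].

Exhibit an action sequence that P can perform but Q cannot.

b

LTS(P): 4 reachable states
  s0 = rec X. b.(b.(X + X) + a.a.X) has moves =b=> s1
  s1 = b.((rec X. b.(b.(X + X) + a.a.X)) + (rec X. b.(b.(X + X) + a.a.X))) + a.a.(rec X. b.(b.(X + X) + a.a.X)) has moves =a=> s2, =b=> s3
  s2 = a.(rec X. b.(b.(X + X) + a.a.X)) has moves =a=> s0
  s3 = (rec X. b.(b.(X + X) + a.a.X)) + (rec X. b.(b.(X + X) + a.a.X)) has moves =b=> s1
LTS(Q): 4 reachable states
  t0 = rec X. a.(b.(X + X) + a.a.X) has moves =a=> t1
  t1 = b.((rec X. a.(b.(X + X) + a.a.X)) + (rec X. a.(b.(X + X) + a.a.X))) + a.a.(rec X. a.(b.(X + X) + a.a.X)) has moves =a=> t2, =b=> t3
  t2 = a.(rec X. a.(b.(X + X) + a.a.X)) has moves =a=> t0
  t3 = (rec X. a.(b.(X + X) + a.a.X)) + (rec X. a.(b.(X + X) + a.a.X)) has moves =a=> t1
Trace ⟨b⟩ through P, begin at {s0}:
  [1] b ⇒ {s1}
  ✓ P
Trace ⟨b⟩ through Q, begin at {t0}:
  [1] b ⇒ ∅ (Q stuck)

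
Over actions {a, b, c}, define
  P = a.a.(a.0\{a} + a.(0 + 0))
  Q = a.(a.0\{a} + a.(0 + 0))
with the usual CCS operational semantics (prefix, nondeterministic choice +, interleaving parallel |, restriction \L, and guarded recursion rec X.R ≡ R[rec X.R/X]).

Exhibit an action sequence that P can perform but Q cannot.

P's transition system — 5 states:
  p0 = a.a.(a.0\{a} + a.(0 + 0)) → =a=> p1
  p1 = a.(a.0\{a} + a.(0 + 0)) → =a=> p2
  p2 = a.0\{a} + a.(0 + 0) → =a=> p3, =a=> p4
  p3 = 0 + 0 → ∅
  p4 = 0\{a} → ∅
Q's transition system — 4 states:
  q0 = a.(a.0\{a} + a.(0 + 0)) → =a=> q1
  q1 = a.0\{a} + a.(0 + 0) → =a=> q2, =a=> q3
  q2 = 0 + 0 → ∅
  q3 = 0\{a} → ∅
Trace ⟨aaa⟩ through P, begin at {p0}:
  step 1 (a): {p1}
  step 2 (a): {p2}
  step 3 (a): {p3, p4}
  — P admits the full trace.
Trace ⟨aaa⟩ through Q, begin at {q0}:
  step 1 (a): {q1}
  step 2 (a): {q2, q3}
  step 3 (a): ∅  — Q cannot continue

aaa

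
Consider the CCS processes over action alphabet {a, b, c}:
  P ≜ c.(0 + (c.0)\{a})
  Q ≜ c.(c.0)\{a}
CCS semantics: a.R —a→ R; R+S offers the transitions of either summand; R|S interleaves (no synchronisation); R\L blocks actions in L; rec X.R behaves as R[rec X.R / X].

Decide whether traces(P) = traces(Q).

YES

P's transition system — 3 states:
  u0 = c.(0 + (c.0)\{a}) :: -c-> u1
  u1 = 0 + (c.0)\{a} :: -c-> u2
  u2 = 0\{a} :: deadlocked
Q's transition system — 3 states:
  v0 = c.(c.0)\{a} :: -c-> v1
  v1 = (c.0)\{a} :: -c-> v2
  v2 = 0\{a} :: deadlocked
Bisimilarity quotient blocks:
  B0 = {u0, v0}
  B1 = {u1, v1}
  B2 = {u2, v2}
u0 ∈ B0, v0 ∈ B0 → same block
Bisimilar ⇒ trace-equivalent.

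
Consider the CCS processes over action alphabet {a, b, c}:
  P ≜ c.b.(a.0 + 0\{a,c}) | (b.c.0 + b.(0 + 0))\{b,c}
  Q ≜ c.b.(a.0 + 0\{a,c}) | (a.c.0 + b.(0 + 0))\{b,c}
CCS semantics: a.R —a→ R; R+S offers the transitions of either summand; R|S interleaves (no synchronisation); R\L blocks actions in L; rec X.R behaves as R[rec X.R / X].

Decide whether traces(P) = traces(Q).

Reachable graph of P (4 states):
  u0 = c.b.(a.0 + 0\{a,c}) | (b.c.0 + b.(0 + 0))\{b,c} | =c=> u1
  u1 = b.(a.0 + 0\{a,c}) | (b.c.0 + b.(0 + 0))\{b,c} | =b=> u2
  u2 = (a.0 + 0\{a,c}) | (b.c.0 + b.(0 + 0))\{b,c} | =a=> u3
  u3 = 0 | (b.c.0 + b.(0 + 0))\{b,c} | ∅
Reachable graph of Q (8 states):
  v0 = c.b.(a.0 + 0\{a,c}) | (a.c.0 + b.(0 + 0))\{b,c} | =a=> v1, =c=> v2
  v1 = c.b.(a.0 + 0\{a,c}) | (c.0)\{b,c} | =c=> v3
  v2 = b.(a.0 + 0\{a,c}) | (a.c.0 + b.(0 + 0))\{b,c} | =a=> v3, =b=> v4
  v3 = b.(a.0 + 0\{a,c}) | (c.0)\{b,c} | =b=> v5
  v4 = (a.0 + 0\{a,c}) | (a.c.0 + b.(0 + 0))\{b,c} | =a=> v5, =a=> v6
  v5 = (a.0 + 0\{a,c}) | (c.0)\{b,c} | =a=> v7
  v6 = 0 | (a.c.0 + b.(0 + 0))\{b,c} | =a=> v7
  v7 = 0 | (c.0)\{b,c} | ∅
Executing a from Q (initial set {v0}):
  step 1 (a): {v1}
  ✓ Q
Executing a from P (initial set {u0}):
  step 1 (a): ∅  — P cannot continue

NO — witness ⟨a⟩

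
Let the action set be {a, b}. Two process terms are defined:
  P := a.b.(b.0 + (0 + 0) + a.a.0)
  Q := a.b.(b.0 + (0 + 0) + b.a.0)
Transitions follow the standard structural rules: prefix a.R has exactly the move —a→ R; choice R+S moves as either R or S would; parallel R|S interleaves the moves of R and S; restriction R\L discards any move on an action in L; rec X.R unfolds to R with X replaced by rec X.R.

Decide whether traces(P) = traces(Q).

NO — witness ⟨aba⟩

Reachable graph of P (5 states):
  u0 = a.b.(b.0 + (0 + 0) + a.a.0) ⊢ --a--▸ u1
  u1 = b.(b.0 + (0 + 0) + a.a.0) ⊢ --b--▸ u2
  u2 = b.0 + (0 + 0) + a.a.0 ⊢ --a--▸ u3, --b--▸ u4
  u3 = a.0 ⊢ --a--▸ u4
  u4 = 0 ⊢ (no moves)
Reachable graph of Q (5 states):
  v0 = a.b.(b.0 + (0 + 0) + b.a.0) ⊢ --a--▸ v1
  v1 = b.(b.0 + (0 + 0) + b.a.0) ⊢ --b--▸ v2
  v2 = b.0 + (0 + 0) + b.a.0 ⊢ --b--▸ v3, --b--▸ v4
  v3 = 0 ⊢ (no moves)
  v4 = a.0 ⊢ --a--▸ v3
Executing aba from P (initial set {u0}):
  after a @ step 1: {u1}
  after b @ step 2: {u2}
  after a @ step 3: {u3}
  — P admits the full trace.
Executing aba from Q (initial set {v0}):
  after a @ step 1: {v1}
  after b @ step 2: {v2}
  after a @ step 3: ∅  — Q cannot continue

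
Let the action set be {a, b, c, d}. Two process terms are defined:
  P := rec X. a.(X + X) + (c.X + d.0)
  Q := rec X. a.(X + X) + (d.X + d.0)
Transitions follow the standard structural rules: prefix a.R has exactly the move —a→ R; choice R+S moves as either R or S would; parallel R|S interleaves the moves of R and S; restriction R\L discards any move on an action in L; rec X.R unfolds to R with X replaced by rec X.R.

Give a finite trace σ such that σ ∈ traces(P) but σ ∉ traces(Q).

c

LTS(P): 3 reachable states
  u0 = rec X. a.(X + X) + (c.X + d.0) ⊢ =a=> u1, =c=> u0, =d=> u2
  u1 = (rec X. a.(X + X) + (c.X + d.0)) + (rec X. a.(X + X) + (c.X + d.0)) ⊢ =a=> u1, =c=> u0, =d=> u2
  u2 = 0 ⊢ deadlocked
LTS(Q): 3 reachable states
  v0 = rec X. a.(X + X) + (d.X + d.0) ⊢ =a=> v1, =d=> v0, =d=> v2
  v1 = (rec X. a.(X + X) + (d.X + d.0)) + (rec X. a.(X + X) + (d.X + d.0)) ⊢ =a=> v1, =d=> v0, =d=> v2
  v2 = 0 ⊢ deadlocked
Run σ = ⟨c⟩ on P: start {u0}
  step 1 (c): {u0}
  — P admits the full trace.
Run σ = ⟨c⟩ on Q: start {v0}
  step 1 (c): ∅ (Q stuck)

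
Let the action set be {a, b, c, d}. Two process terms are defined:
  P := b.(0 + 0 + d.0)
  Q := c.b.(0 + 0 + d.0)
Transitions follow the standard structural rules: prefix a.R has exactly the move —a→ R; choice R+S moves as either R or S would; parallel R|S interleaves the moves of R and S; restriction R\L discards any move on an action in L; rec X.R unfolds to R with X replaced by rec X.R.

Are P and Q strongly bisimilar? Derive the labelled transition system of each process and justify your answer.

Reachable graph of P (3 states):
  p0 = b.(0 + 0 + d.0) | --b--▸ p1
  p1 = 0 + 0 + d.0 | --d--▸ p2
  p2 = 0 | ∅
Reachable graph of Q (4 states):
  q0 = c.b.(0 + 0 + d.0) | --c--▸ q1
  q1 = b.(0 + 0 + d.0) | --b--▸ q2
  q2 = 0 + 0 + d.0 | --d--▸ q3
  q3 = 0 | ∅
Partition-refinement fixed point:
  B0 = {p0, q1}
  B1 = {p1, q2}
  B2 = {p2, q3}
  B3 = {q0}
p0 ∈ B0, q0 ∈ B3 → different blocks

NO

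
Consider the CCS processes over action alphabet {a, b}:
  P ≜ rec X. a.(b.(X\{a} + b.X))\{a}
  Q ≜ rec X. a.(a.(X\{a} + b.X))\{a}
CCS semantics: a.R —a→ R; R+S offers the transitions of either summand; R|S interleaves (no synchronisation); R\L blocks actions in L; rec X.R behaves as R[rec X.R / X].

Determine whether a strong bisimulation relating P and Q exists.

P ≁ Q

LTS(P): 4 reachable states
  u0 = rec X. a.(b.(X\{a} + b.X))\{a} :: ··a··> u1
  u1 = (b.((rec X. a.(b.(X\{a} + b.X))\{a})\{a} + b.(rec X. a.(b.(X\{a} + b.X))\{a})))\{a} :: ··b··> u2
  u2 = ((rec X. a.(b.(X\{a} + b.X))\{a})\{a} + b.(rec X. a.(b.(X\{a} + b.X))\{a}))\{a} :: ··b··> u3
  u3 = (rec X. a.(b.(X\{a} + b.X))\{a})\{a} :: (no moves)
LTS(Q): 2 reachable states
  v0 = rec X. a.(a.(X\{a} + b.X))\{a} :: ··a··> v1
  v1 = (a.((rec X. a.(a.(X\{a} + b.X))\{a})\{a} + b.(rec X. a.(a.(X\{a} + b.X))\{a})))\{a} :: (no moves)
Coarsest stable partition (strong bisimilarity classes):
  B0 = {u0}
  B1 = {u1}
  B2 = {u2}
  B3 = {u3, v1}
  B4 = {v0}
u0 ∈ B0, v0 ∈ B4 → different blocks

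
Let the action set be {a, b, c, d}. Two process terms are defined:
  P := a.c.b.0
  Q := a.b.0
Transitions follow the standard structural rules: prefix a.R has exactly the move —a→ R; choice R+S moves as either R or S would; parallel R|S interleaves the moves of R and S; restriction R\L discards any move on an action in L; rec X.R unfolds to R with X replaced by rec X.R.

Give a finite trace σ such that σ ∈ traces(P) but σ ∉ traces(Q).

ac

P's transition system — 4 states:
  m0 = a.c.b.0 has moves ··a··> m1
  m1 = c.b.0 has moves ··c··> m2
  m2 = b.0 has moves ··b··> m3
  m3 = 0 has moves deadlocked
Q's transition system — 3 states:
  n0 = a.b.0 has moves ··a··> n1
  n1 = b.0 has moves ··b··> n2
  n2 = 0 has moves deadlocked
Trace ⟨ac⟩ through P, begin at {m0}:
  step 1 (a): {m1}
  step 2 (c): {m2}
  — P admits the full trace.
Trace ⟨ac⟩ through Q, begin at {n0}:
  step 1 (a): {n1}
  step 2 (c): ∅  — Q cannot continue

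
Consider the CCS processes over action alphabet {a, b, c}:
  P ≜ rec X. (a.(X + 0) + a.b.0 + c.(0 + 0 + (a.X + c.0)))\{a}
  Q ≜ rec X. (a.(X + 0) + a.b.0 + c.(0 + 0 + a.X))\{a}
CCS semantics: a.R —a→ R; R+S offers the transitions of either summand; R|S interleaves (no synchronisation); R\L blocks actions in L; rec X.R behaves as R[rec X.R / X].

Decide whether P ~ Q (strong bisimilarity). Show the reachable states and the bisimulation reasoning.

P ≁ Q

P's transition system — 3 states:
  p0 = rec X. (a.(X + 0) + a.b.0 + c.(0 + 0 + (a.X + c.0)))\{a} → =c=> p1
  p1 = (0 + 0 + (a.(rec X. (a.(X + 0) + a.b.0 + c.(0 + 0 + (a.X + c.0)))\{a}) + c.0))\{a} → =c=> p2
  p2 = 0\{a} → ∅
Q's transition system — 2 states:
  q0 = rec X. (a.(X + 0) + a.b.0 + c.(0 + 0 + a.X))\{a} → =c=> q1
  q1 = (0 + 0 + a.(rec X. (a.(X + 0) + a.b.0 + c.(0 + 0 + a.X))\{a}))\{a} → ∅
Partition-refinement fixed point:
  B0 = {p0}
  B1 = {p1, q0}
  B2 = {p2, q1}
p0 ∈ B0, q0 ∈ B1 → different blocks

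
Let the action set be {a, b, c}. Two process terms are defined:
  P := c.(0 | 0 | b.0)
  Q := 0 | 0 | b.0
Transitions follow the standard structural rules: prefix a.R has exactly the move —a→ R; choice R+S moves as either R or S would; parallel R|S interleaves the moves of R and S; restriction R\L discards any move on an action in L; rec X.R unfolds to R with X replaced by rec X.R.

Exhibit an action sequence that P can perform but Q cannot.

P's transition system — 3 states:
  p0 = c.(0 | 0 | b.0) → --c--▸ p1
  p1 = 0 | 0 | b.0 → --b--▸ p2
  p2 = 0 | 0 | 0 → deadlocked
Q's transition system — 2 states:
  q0 = 0 | 0 | b.0 → --b--▸ q1
  q1 = 0 | 0 | 0 → deadlocked
Executing c from P (initial set {p0}):
  after c @ step 1: {p1}
  ✓ P
Executing c from Q (initial set {q0}):
  after c @ step 1: no successor for Q

c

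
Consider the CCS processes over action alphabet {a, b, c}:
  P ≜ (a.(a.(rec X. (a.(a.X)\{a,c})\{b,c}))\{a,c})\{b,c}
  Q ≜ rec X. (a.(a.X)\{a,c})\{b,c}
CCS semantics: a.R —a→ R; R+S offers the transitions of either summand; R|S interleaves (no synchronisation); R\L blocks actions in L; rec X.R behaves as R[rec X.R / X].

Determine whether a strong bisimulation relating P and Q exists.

LTS(P): 2 reachable states
  m0 = (a.(a.(rec X. (a.(a.X)\{a,c})\{b,c}))\{a,c})\{b,c} :: —a→ m1
  m1 = (a.(rec X. (a.(a.X)\{a,c})\{b,c}))\{a,c}\{b,c} :: ·
LTS(Q): 2 reachable states
  n0 = rec X. (a.(a.X)\{a,c})\{b,c} :: —a→ n1
  n1 = (a.(rec X. (a.(a.X)\{a,c})\{b,c}))\{a,c}\{b,c} :: ·
Coarsest stable partition (strong bisimilarity classes):
  B0 = {m0, n0}
  B1 = {m1, n1}
m0 ∈ B0, n0 ∈ B0 → same block

YES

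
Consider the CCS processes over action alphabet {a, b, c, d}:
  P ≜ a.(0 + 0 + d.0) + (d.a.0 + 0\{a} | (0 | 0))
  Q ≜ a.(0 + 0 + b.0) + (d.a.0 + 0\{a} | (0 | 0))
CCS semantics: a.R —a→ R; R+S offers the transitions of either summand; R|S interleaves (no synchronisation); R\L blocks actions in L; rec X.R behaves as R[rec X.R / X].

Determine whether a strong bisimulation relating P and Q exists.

P's transition system — 4 states:
  p0 = a.(0 + 0 + d.0) + (d.a.0 + 0\{a} | (0 | 0)) ⊢ --a--▸ p1, --d--▸ p2
  p1 = 0 + 0 + d.0 ⊢ --d--▸ p3
  p2 = a.0 ⊢ --a--▸ p3
  p3 = 0 ⊢ deadlocked
Q's transition system — 4 states:
  q0 = a.(0 + 0 + b.0) + (d.a.0 + 0\{a} | (0 | 0)) ⊢ --a--▸ q1, --d--▸ q2
  q1 = 0 + 0 + b.0 ⊢ --b--▸ q3
  q2 = a.0 ⊢ --a--▸ q3
  q3 = 0 ⊢ deadlocked
Bisimilarity quotient blocks:
  B0 = {p0}
  B1 = {p1}
  B2 = {p3, q3}
  B3 = {p2, q2}
  B4 = {q0}
  B5 = {q1}
p0 ∈ B0, q0 ∈ B4 → different blocks

not bisimilar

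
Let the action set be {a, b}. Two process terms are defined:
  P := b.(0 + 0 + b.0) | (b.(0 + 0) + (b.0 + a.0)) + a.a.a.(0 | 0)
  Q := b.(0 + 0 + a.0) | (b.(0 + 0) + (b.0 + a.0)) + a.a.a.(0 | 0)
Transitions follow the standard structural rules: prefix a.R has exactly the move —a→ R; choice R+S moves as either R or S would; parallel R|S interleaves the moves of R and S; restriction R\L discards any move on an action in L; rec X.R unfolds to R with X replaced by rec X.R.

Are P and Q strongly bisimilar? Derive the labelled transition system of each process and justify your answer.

P ≁ Q

Reachable graph of P (11 states):
  u0 = b.(0 + 0 + b.0) | (b.(0 + 0) + (b.0 + a.0)) + a.a.a.(0 | 0) | --a--▸ u1, --a--▸ u2, --b--▸ u2, --b--▸ u3, --b--▸ u4
  u1 = a.a.(0 | 0) | --a--▸ u5
  u2 = b.(0 + 0 + b.0) | 0 | --b--▸ u6
  u3 = (0 + 0 + b.0) | (b.(0 + 0) + (b.0 + a.0)) | --a--▸ u6, --b--▸ u6, --b--▸ u7, --b--▸ u8
  u4 = b.(0 + 0 + b.0) | (0 + 0) | --b--▸ u7
  u5 = a.(0 | 0) | --a--▸ u9
  u6 = (0 + 0 + b.0) | 0 | --b--▸ u9
  u7 = (0 + 0 + b.0) | (0 + 0) | --b--▸ u10
  u8 = 0 | (b.(0 + 0) + (b.0 + a.0)) | --a--▸ u9, --b--▸ u10, --b--▸ u9
  u9 = 0 | 0 | stopped
  u10 = 0 | (0 + 0) | stopped
Reachable graph of Q (11 states):
  v0 = b.(0 + 0 + a.0) | (b.(0 + 0) + (b.0 + a.0)) + a.a.a.(0 | 0) | --a--▸ v1, --a--▸ v2, --b--▸ v2, --b--▸ v3, --b--▸ v4
  v1 = a.a.(0 | 0) | --a--▸ v5
  v2 = b.(0 + 0 + a.0) | 0 | --b--▸ v6
  v3 = (0 + 0 + a.0) | (b.(0 + 0) + (b.0 + a.0)) | --a--▸ v6, --a--▸ v7, --b--▸ v6, --b--▸ v8
  v4 = b.(0 + 0 + a.0) | (0 + 0) | --b--▸ v8
  v5 = a.(0 | 0) | --a--▸ v9
  v6 = (0 + 0 + a.0) | 0 | --a--▸ v9
  v7 = 0 | (b.(0 + 0) + (b.0 + a.0)) | --a--▸ v9, --b--▸ v10, --b--▸ v9
  v8 = (0 + 0 + a.0) | (0 + 0) | --a--▸ v10
  v9 = 0 | 0 | stopped
  v10 = 0 | (0 + 0) | stopped
Coarsest stable partition (strong bisimilarity classes):
  B0 = {u0}
  B1 = {u2, u4}
  B2 = {u6, u7}
  B3 = {u10, u9, v10, v9}
  B4 = {u3}
  B5 = {u8, v7}
  B6 = {u1, v1}
  B7 = {u5, v5, v6, v8}
  B8 = {v0}
  B9 = {v2, v4}
  B10 = {v3}
u0 ∈ B0, v0 ∈ B8 → different blocks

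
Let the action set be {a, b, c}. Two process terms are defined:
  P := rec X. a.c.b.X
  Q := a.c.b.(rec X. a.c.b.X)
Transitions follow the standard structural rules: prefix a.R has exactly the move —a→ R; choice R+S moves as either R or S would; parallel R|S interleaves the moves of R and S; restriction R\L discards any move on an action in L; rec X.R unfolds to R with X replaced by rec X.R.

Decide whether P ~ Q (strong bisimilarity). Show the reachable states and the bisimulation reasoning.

P ~ Q

P's transition system — 3 states:
  m0 = rec X. a.c.b.X has moves —a→ m1
  m1 = c.b.(rec X. a.c.b.X) has moves —c→ m2
  m2 = b.(rec X. a.c.b.X) has moves —b→ m0
Q's transition system — 4 states:
  n0 = a.c.b.(rec X. a.c.b.X) has moves —a→ n1
  n1 = c.b.(rec X. a.c.b.X) has moves —c→ n2
  n2 = b.(rec X. a.c.b.X) has moves —b→ n3
  n3 = rec X. a.c.b.X has moves —a→ n1
Partition-refinement fixed point:
  B0 = {m0, n0, n3}
  B1 = {m1, n1}
  B2 = {m2, n2}
m0 ∈ B0, n0 ∈ B0 → same block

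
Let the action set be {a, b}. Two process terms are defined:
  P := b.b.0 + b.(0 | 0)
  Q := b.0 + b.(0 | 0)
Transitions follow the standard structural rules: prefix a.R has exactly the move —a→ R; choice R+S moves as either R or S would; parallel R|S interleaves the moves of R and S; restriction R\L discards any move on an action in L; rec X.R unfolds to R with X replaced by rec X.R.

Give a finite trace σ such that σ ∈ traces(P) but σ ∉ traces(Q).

bb

P's transition system — 4 states:
  u0 = b.b.0 + b.(0 | 0) :: --b--▸ u1, --b--▸ u2
  u1 = 0 | 0 :: ·
  u2 = b.0 :: --b--▸ u3
  u3 = 0 :: ·
Q's transition system — 3 states:
  v0 = b.0 + b.(0 | 0) :: --b--▸ v1, --b--▸ v2
  v1 = 0 :: ·
  v2 = 0 | 0 :: ·
Executing bb from P (initial set {u0}):
  [1] b ⇒ {u1, u2}
  [2] b ⇒ {u3}
  ✓ P
Executing bb from Q (initial set {v0}):
  [1] b ⇒ {v1, v2}
  [2] b ⇒ no successor for Q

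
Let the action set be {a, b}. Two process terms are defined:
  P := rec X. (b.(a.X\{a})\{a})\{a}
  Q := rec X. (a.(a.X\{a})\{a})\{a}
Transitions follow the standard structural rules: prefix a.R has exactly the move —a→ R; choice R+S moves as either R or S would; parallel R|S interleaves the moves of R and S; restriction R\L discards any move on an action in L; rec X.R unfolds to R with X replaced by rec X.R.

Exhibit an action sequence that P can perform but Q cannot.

LTS(P): 2 reachable states
  m0 = rec X. (b.(a.X\{a})\{a})\{a} ⊢ -b-> m1
  m1 = (a.(rec X. (b.(a.X\{a})\{a})\{a})\{a})\{a}\{a} ⊢ stopped
LTS(Q): 1 reachable states
  n0 = rec X. (a.(a.X\{a})\{a})\{a} ⊢ stopped
Run σ = ⟨b⟩ on P: start {m0}
  after b @ step 1: {m1}
  P completes σ.
Run σ = ⟨b⟩ on Q: start {n0}
  after b @ step 1: no successor for Q

b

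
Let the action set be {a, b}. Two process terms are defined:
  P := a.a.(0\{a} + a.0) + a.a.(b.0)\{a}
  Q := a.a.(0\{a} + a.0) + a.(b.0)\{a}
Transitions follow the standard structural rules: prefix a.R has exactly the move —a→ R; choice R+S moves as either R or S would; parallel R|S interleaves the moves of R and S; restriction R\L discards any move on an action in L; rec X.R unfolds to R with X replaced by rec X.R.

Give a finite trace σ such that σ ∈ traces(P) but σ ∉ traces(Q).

LTS(P): 7 reachable states
  p0 = a.a.(0\{a} + a.0) + a.a.(b.0)\{a} | —a→ p1, —a→ p2
  p1 = a.(0\{a} + a.0) | —a→ p3
  p2 = a.(b.0)\{a} | —a→ p4
  p3 = 0\{a} + a.0 | —a→ p5
  p4 = (b.0)\{a} | —b→ p6
  p5 = 0 | ·
  p6 = 0\{a} | ·
LTS(Q): 6 reachable states
  q0 = a.a.(0\{a} + a.0) + a.(b.0)\{a} | —a→ q1, —a→ q2
  q1 = (b.0)\{a} | —b→ q3
  q2 = a.(0\{a} + a.0) | —a→ q4
  q3 = 0\{a} | ·
  q4 = 0\{a} + a.0 | —a→ q5
  q5 = 0 | ·
Executing aab from P (initial set {p0}):
  [1] a ⇒ {p1, p2}
  [2] a ⇒ {p3, p4}
  [3] b ⇒ {p6}
  — P admits the full trace.
Executing aab from Q (initial set {q0}):
  [1] a ⇒ {q1, q2}
  [2] a ⇒ {q4}
  [3] b ⇒ ∅  — Q cannot continue

aab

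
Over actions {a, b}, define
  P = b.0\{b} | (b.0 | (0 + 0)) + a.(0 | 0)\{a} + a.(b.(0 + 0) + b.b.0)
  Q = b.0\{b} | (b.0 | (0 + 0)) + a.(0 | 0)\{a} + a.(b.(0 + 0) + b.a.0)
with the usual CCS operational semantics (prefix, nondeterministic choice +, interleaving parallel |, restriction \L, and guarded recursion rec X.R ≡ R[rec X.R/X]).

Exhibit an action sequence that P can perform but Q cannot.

abb

Reachable graph of P (9 states):
  u0 = b.0\{b} | (b.0 | (0 + 0)) + a.(0 | 0)\{a} + a.(b.(0 + 0) + b.b.0) :: -a-> u1, -a-> u2, -b-> u3, -b-> u4
  u1 = (0 | 0)\{a} :: stopped
  u2 = b.(0 + 0) + b.b.0 :: -b-> u5, -b-> u6
  u3 = 0\{b} | (b.0 | (0 + 0)) :: -b-> u7
  u4 = b.0\{b} | (0 | (0 + 0)) :: -b-> u7
  u5 = 0 + 0 :: stopped
  u6 = b.0 :: -b-> u8
  u7 = 0\{b} | (0 | (0 + 0)) :: stopped
  u8 = 0 :: stopped
Reachable graph of Q (9 states):
  v0 = b.0\{b} | (b.0 | (0 + 0)) + a.(0 | 0)\{a} + a.(b.(0 + 0) + b.a.0) :: -a-> v1, -a-> v2, -b-> v3, -b-> v4
  v1 = (0 | 0)\{a} :: stopped
  v2 = b.(0 + 0) + b.a.0 :: -b-> v5, -b-> v6
  v3 = 0\{b} | (b.0 | (0 + 0)) :: -b-> v7
  v4 = b.0\{b} | (0 | (0 + 0)) :: -b-> v7
  v5 = 0 + 0 :: stopped
  v6 = a.0 :: -a-> v8
  v7 = 0\{b} | (0 | (0 + 0)) :: stopped
  v8 = 0 :: stopped
Trace ⟨abb⟩ through P, begin at {u0}:
  after a @ step 1: {u1, u2}
  after b @ step 2: {u5, u6}
  after b @ step 3: {u8}
  — P admits the full trace.
Trace ⟨abb⟩ through Q, begin at {v0}:
  after a @ step 1: {v1, v2}
  after b @ step 2: {v5, v6}
  after b @ step 3: ∅ (Q stuck)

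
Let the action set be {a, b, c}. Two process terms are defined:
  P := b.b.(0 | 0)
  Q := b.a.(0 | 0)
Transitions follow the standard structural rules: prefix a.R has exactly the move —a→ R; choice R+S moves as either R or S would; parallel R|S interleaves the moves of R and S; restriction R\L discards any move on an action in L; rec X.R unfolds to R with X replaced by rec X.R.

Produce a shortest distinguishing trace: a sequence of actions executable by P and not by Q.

bb

P's transition system — 3 states:
  m0 = b.b.(0 | 0) ⊢ --b--▸ m1
  m1 = b.(0 | 0) ⊢ --b--▸ m2
  m2 = 0 | 0 ⊢ deadlocked
Q's transition system — 3 states:
  n0 = b.a.(0 | 0) ⊢ --b--▸ n1
  n1 = a.(0 | 0) ⊢ --a--▸ n2
  n2 = 0 | 0 ⊢ deadlocked
Trace ⟨bb⟩ through P, begin at {m0}:
  step 1 (b): {m1}
  step 2 (b): {m2}
  — P admits the full trace.
Trace ⟨bb⟩ through Q, begin at {n0}:
  step 1 (b): {n1}
  step 2 (b): ∅ (Q stuck)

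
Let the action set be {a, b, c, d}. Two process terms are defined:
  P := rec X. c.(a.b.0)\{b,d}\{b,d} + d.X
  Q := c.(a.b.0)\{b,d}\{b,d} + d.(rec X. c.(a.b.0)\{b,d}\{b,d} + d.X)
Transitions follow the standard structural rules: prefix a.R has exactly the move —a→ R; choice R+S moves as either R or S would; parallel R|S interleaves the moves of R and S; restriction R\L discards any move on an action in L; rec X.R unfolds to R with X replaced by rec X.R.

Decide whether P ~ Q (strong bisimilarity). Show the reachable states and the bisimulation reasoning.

P's transition system — 3 states:
  u0 = rec X. c.(a.b.0)\{b,d}\{b,d} + d.X → =c=> u1, =d=> u0
  u1 = (a.b.0)\{b,d}\{b,d} → =a=> u2
  u2 = (b.0)\{b,d}\{b,d} → deadlocked
Q's transition system — 4 states:
  v0 = c.(a.b.0)\{b,d}\{b,d} + d.(rec X. c.(a.b.0)\{b,d}\{b,d} + d.X) → =c=> v1, =d=> v2
  v1 = (a.b.0)\{b,d}\{b,d} → =a=> v3
  v2 = rec X. c.(a.b.0)\{b,d}\{b,d} + d.X → =c=> v1, =d=> v2
  v3 = (b.0)\{b,d}\{b,d} → deadlocked
Partition-refinement fixed point:
  B0 = {u0, v0, v2}
  B1 = {u1, v1}
  B2 = {u2, v3}
u0 ∈ B0, v0 ∈ B0 → same block

bisimilar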